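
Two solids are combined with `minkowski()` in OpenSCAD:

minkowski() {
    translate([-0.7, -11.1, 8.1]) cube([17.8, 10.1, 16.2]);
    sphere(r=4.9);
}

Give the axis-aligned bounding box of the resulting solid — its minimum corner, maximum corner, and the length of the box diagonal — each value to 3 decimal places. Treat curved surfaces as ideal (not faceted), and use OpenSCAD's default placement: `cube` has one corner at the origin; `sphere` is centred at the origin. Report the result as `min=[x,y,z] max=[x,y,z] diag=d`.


min=[-5.600,-16.000,3.200] max=[22.000,3.900,29.200] diag=42.823

A = translate([-0.7, -11.1, 8.1]) cube([17.8, 10.1, 16.2]) → bbox [-0.7,-11.1,8.1] .. [17.1,-1,24.3]
B = sphere(r=4.9) → bbox [-4.9,-4.9,-4.9] .. [4.9,4.9,4.9]
lo = A.lo+B.lo = [-0.7-4.9, -11.1-4.9, 8.1-4.9] = [-5.600,-16.000,3.200]
hi = A.hi+B.hi = [17.1+4.9, -1+4.9, 24.3+4.9] = [22.000,3.900,29.200]
diag = √(27.6²+19.9²+26²) = √1833.77 = 42.823


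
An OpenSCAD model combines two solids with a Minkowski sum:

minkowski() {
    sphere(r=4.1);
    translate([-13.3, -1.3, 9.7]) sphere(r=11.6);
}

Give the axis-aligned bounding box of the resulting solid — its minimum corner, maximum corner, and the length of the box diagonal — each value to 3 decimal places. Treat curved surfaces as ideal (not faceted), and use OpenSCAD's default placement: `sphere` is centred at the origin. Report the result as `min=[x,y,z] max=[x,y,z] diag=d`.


min=[-29.000,-17.000,-6.000] max=[2.400,14.400,25.400] diag=54.386

A = translate([-13.3, -1.3, 9.7]) sphere(r=11.6) → bbox [-24.9,-12.9,-1.9] .. [-1.7,10.3,21.3]
B = sphere(r=4.1) → bbox [-4.1,-4.1,-4.1] .. [4.1,4.1,4.1]
lo = A.lo+B.lo = [-24.9-4.1, -12.9-4.1, -1.9-4.1] = [-29.000,-17.000,-6.000]
hi = A.hi+B.hi = [-1.7+4.1, 10.3+4.1, 21.3+4.1] = [2.400,14.400,25.400]
diag = √(31.4²+31.4²+31.4²) = √2957.88 = 54.386


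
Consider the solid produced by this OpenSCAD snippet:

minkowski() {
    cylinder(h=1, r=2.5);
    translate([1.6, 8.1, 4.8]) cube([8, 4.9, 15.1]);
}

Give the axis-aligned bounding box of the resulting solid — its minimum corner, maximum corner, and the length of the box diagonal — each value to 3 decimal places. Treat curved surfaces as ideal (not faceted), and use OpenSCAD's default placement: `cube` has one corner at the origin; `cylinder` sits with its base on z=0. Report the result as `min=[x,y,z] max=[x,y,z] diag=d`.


A = translate([1.6, 8.1, 4.8]) cube([8, 4.9, 15.1]) → bbox [1.6,8.1,4.8] .. [9.6,13,19.9]
B = cylinder(h=1, r=2.5) → bbox [-2.5,-2.5,0] .. [2.5,2.5,1]
lo = A.lo+B.lo = [1.6-2.5, 8.1-2.5, 4.8+0] = [-0.900,5.600,4.800]
hi = A.hi+B.hi = [9.6+2.5, 13+2.5, 19.9+1] = [12.100,15.500,20.900]
diag = √(13²+9.9²+16.1²) = √526.22 = 22.939

min=[-0.900,5.600,4.800] max=[12.100,15.500,20.900] diag=22.939


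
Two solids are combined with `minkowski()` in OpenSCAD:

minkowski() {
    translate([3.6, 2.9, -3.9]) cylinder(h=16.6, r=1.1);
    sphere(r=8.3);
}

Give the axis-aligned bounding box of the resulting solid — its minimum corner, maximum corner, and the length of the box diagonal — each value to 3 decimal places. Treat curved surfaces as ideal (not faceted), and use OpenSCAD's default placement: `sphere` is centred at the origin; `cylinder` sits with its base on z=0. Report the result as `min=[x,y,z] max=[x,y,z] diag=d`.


A = translate([3.6, 2.9, -3.9]) cylinder(h=16.6, r=1.1) → bbox [2.5,1.8,-3.9] .. [4.7,4,12.7]
B = sphere(r=8.3) → bbox [-8.3,-8.3,-8.3] .. [8.3,8.3,8.3]
lo = A.lo+B.lo = [2.5-8.3, 1.8-8.3, -3.9-8.3] = [-5.800,-6.500,-12.200]
hi = A.hi+B.hi = [4.7+8.3, 4+8.3, 12.7+8.3] = [13.000,12.300,21.000]
diag = √(18.8²+18.8²+33.2²) = √1809.12 = 42.534

min=[-5.800,-6.500,-12.200] max=[13.000,12.300,21.000] diag=42.534


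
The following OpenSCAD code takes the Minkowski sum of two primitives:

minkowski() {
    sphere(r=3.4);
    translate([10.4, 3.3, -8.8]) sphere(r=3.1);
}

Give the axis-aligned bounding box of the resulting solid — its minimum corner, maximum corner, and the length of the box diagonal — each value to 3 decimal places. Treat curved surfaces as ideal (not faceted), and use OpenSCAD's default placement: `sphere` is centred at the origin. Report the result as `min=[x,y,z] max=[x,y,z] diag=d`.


A = translate([10.4, 3.3, -8.8]) sphere(r=3.1) → bbox [7.3,0.2,-11.9] .. [13.5,6.4,-5.7]
B = sphere(r=3.4) → bbox [-3.4,-3.4,-3.4] .. [3.4,3.4,3.4]
lo = A.lo+B.lo = [7.3-3.4, 0.2-3.4, -11.9-3.4] = [3.900,-3.200,-15.300]
hi = A.hi+B.hi = [13.5+3.4, 6.4+3.4, -5.7+3.4] = [16.900,9.800,-2.300]
diag = √(13²+13²+13²) = √507 = 22.517

min=[3.900,-3.200,-15.300] max=[16.900,9.800,-2.300] diag=22.517


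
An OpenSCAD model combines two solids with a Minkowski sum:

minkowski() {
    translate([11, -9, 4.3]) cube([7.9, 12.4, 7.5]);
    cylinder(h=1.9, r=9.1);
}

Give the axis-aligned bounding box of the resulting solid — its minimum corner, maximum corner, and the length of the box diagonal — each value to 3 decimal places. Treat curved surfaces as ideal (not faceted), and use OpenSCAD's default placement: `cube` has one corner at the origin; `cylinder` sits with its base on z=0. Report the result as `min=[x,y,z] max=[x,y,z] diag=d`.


A = translate([11, -9, 4.3]) cube([7.9, 12.4, 7.5]) → bbox [11,-9,4.3] .. [18.9,3.4,11.8]
B = cylinder(h=1.9, r=9.1) → bbox [-9.1,-9.1,0] .. [9.1,9.1,1.9]
lo = A.lo+B.lo = [11-9.1, -9-9.1, 4.3+0] = [1.900,-18.100,4.300]
hi = A.hi+B.hi = [18.9+9.1, 3.4+9.1, 11.8+1.9] = [28.000,12.500,13.700]
diag = √(26.1²+30.6²+9.4²) = √1705.93 = 41.303

min=[1.900,-18.100,4.300] max=[28.000,12.500,13.700] diag=41.303


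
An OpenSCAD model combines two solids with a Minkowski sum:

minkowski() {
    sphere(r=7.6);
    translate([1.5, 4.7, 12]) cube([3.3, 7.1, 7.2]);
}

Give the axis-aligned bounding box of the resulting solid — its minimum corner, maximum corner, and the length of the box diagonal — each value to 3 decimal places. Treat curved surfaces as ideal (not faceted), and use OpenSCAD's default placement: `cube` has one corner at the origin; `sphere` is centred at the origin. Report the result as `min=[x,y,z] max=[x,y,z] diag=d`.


min=[-6.100,-2.900,4.400] max=[12.400,19.400,26.800] diag=36.624

A = translate([1.5, 4.7, 12]) cube([3.3, 7.1, 7.2]) → bbox [1.5,4.7,12] .. [4.8,11.8,19.2]
B = sphere(r=7.6) → bbox [-7.6,-7.6,-7.6] .. [7.6,7.6,7.6]
lo = A.lo+B.lo = [1.5-7.6, 4.7-7.6, 12-7.6] = [-6.100,-2.900,4.400]
hi = A.hi+B.hi = [4.8+7.6, 11.8+7.6, 19.2+7.6] = [12.400,19.400,26.800]
diag = √(18.5²+22.3²+22.4²) = √1341.3 = 36.624


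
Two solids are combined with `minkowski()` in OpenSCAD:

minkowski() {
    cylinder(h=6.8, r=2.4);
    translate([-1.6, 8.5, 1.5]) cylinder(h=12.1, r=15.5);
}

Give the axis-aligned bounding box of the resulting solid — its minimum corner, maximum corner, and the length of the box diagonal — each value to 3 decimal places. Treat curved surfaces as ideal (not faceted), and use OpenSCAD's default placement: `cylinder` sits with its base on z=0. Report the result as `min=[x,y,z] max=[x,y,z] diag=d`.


A = translate([-1.6, 8.5, 1.5]) cylinder(h=12.1, r=15.5) → bbox [-17.1,-7,1.5] .. [13.9,24,13.6]
B = cylinder(h=6.8, r=2.4) → bbox [-2.4,-2.4,0] .. [2.4,2.4,6.8]
lo = A.lo+B.lo = [-17.1-2.4, -7-2.4, 1.5+0] = [-19.500,-9.400,1.500]
hi = A.hi+B.hi = [13.9+2.4, 24+2.4, 13.6+6.8] = [16.300,26.400,20.400]
diag = √(35.8²+35.8²+18.9²) = √2920.49 = 54.042

min=[-19.500,-9.400,1.500] max=[16.300,26.400,20.400] diag=54.042


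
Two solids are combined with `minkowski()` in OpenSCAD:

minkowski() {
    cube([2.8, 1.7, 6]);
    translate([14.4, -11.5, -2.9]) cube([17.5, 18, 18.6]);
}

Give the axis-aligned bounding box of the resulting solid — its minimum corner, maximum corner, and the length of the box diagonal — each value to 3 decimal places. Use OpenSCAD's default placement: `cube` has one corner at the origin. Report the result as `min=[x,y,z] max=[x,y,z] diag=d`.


A = translate([14.4, -11.5, -2.9]) cube([17.5, 18, 18.6]) → bbox [14.4,-11.5,-2.9] .. [31.9,6.5,15.7]
B = cube([2.8, 1.7, 6]) → bbox [0,0,0] .. [2.8,1.7,6]
lo = A.lo+B.lo = [14.4+0, -11.5+0, -2.9+0] = [14.400,-11.500,-2.900]
hi = A.hi+B.hi = [31.9+2.8, 6.5+1.7, 15.7+6] = [34.700,8.200,21.700]
diag = √(20.3²+19.7²+24.6²) = √1405.34 = 37.488

min=[14.400,-11.500,-2.900] max=[34.700,8.200,21.700] diag=37.488


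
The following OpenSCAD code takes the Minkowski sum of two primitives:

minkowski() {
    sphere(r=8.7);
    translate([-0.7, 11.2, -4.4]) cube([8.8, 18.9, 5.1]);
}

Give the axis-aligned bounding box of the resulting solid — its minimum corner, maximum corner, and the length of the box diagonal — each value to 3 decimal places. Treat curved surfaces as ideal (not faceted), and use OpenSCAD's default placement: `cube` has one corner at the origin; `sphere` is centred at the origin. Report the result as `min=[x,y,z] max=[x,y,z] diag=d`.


min=[-9.400,2.500,-13.100] max=[16.800,38.800,9.400] diag=50.104

A = translate([-0.7, 11.2, -4.4]) cube([8.8, 18.9, 5.1]) → bbox [-0.7,11.2,-4.4] .. [8.1,30.1,0.7]
B = sphere(r=8.7) → bbox [-8.7,-8.7,-8.7] .. [8.7,8.7,8.7]
lo = A.lo+B.lo = [-0.7-8.7, 11.2-8.7, -4.4-8.7] = [-9.400,2.500,-13.100]
hi = A.hi+B.hi = [8.1+8.7, 30.1+8.7, 0.7+8.7] = [16.800,38.800,9.400]
diag = √(26.2²+36.3²+22.5²) = √2510.38 = 50.104


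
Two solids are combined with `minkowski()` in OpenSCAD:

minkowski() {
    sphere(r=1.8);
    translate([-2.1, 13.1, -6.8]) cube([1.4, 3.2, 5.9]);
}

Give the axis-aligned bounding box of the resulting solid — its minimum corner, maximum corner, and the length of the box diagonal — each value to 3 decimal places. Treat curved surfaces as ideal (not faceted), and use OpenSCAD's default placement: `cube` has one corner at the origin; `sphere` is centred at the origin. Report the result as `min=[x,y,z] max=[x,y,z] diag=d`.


min=[-3.900,11.300,-8.600] max=[1.100,18.100,0.900] diag=12.708

A = translate([-2.1, 13.1, -6.8]) cube([1.4, 3.2, 5.9]) → bbox [-2.1,13.1,-6.8] .. [-0.7,16.3,-0.9]
B = sphere(r=1.8) → bbox [-1.8,-1.8,-1.8] .. [1.8,1.8,1.8]
lo = A.lo+B.lo = [-2.1-1.8, 13.1-1.8, -6.8-1.8] = [-3.900,11.300,-8.600]
hi = A.hi+B.hi = [-0.7+1.8, 16.3+1.8, -0.9+1.8] = [1.100,18.100,0.900]
diag = √(5²+6.8²+9.5²) = √161.49 = 12.708


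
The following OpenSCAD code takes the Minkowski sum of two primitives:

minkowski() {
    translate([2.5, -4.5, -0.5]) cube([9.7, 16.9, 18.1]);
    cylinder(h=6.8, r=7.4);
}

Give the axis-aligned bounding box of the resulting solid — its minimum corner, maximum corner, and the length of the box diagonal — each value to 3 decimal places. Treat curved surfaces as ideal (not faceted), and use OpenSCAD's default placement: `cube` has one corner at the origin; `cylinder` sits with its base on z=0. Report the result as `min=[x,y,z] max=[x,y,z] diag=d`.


min=[-4.900,-11.900,-0.500] max=[19.600,19.800,24.400] diag=47.171

A = translate([2.5, -4.5, -0.5]) cube([9.7, 16.9, 18.1]) → bbox [2.5,-4.5,-0.5] .. [12.2,12.4,17.6]
B = cylinder(h=6.8, r=7.4) → bbox [-7.4,-7.4,0] .. [7.4,7.4,6.8]
lo = A.lo+B.lo = [2.5-7.4, -4.5-7.4, -0.5+0] = [-4.900,-11.900,-0.500]
hi = A.hi+B.hi = [12.2+7.4, 12.4+7.4, 17.6+6.8] = [19.600,19.800,24.400]
diag = √(24.5²+31.7²+24.9²) = √2225.15 = 47.171


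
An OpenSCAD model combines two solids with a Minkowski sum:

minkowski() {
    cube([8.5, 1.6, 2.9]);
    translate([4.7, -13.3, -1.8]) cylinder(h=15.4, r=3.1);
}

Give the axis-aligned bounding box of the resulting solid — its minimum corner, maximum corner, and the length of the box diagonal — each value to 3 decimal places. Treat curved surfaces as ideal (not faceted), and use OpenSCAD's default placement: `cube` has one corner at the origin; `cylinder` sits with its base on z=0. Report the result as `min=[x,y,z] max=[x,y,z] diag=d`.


A = translate([4.7, -13.3, -1.8]) cylinder(h=15.4, r=3.1) → bbox [1.6,-16.4,-1.8] .. [7.8,-10.2,13.6]
B = cube([8.5, 1.6, 2.9]) → bbox [0,0,0] .. [8.5,1.6,2.9]
lo = A.lo+B.lo = [1.6+0, -16.4+0, -1.8+0] = [1.600,-16.400,-1.800]
hi = A.hi+B.hi = [7.8+8.5, -10.2+1.6, 13.6+2.9] = [16.300,-8.600,16.500]
diag = √(14.7²+7.8²+18.3²) = √611.82 = 24.735

min=[1.600,-16.400,-1.800] max=[16.300,-8.600,16.500] diag=24.735


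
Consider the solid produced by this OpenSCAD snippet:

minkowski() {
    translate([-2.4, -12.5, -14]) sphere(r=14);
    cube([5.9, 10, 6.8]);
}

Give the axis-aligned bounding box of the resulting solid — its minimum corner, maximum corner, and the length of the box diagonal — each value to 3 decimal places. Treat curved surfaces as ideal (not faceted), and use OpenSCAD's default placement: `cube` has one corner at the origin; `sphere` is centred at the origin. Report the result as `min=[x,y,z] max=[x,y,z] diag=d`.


min=[-16.400,-26.500,-28.000] max=[17.500,11.500,6.800] diag=61.679

A = translate([-2.4, -12.5, -14]) sphere(r=14) → bbox [-16.4,-26.5,-28] .. [11.6,1.5,0]
B = cube([5.9, 10, 6.8]) → bbox [0,0,0] .. [5.9,10,6.8]
lo = A.lo+B.lo = [-16.4+0, -26.5+0, -28+0] = [-16.400,-26.500,-28.000]
hi = A.hi+B.hi = [11.6+5.9, 1.5+10, 0+6.8] = [17.500,11.500,6.800]
diag = √(33.9²+38²+34.8²) = √3804.25 = 61.679


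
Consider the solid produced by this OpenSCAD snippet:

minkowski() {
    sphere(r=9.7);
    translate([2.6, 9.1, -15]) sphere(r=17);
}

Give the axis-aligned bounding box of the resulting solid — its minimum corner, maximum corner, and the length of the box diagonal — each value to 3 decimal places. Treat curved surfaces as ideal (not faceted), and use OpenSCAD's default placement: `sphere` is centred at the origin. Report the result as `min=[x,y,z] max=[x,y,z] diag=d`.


min=[-24.100,-17.600,-41.700] max=[29.300,35.800,11.700] diag=92.492

A = translate([2.6, 9.1, -15]) sphere(r=17) → bbox [-14.4,-7.9,-32] .. [19.6,26.1,2]
B = sphere(r=9.7) → bbox [-9.7,-9.7,-9.7] .. [9.7,9.7,9.7]
lo = A.lo+B.lo = [-14.4-9.7, -7.9-9.7, -32-9.7] = [-24.100,-17.600,-41.700]
hi = A.hi+B.hi = [19.6+9.7, 26.1+9.7, 2+9.7] = [29.300,35.800,11.700]
diag = √(53.4²+53.4²+53.4²) = √8554.68 = 92.492


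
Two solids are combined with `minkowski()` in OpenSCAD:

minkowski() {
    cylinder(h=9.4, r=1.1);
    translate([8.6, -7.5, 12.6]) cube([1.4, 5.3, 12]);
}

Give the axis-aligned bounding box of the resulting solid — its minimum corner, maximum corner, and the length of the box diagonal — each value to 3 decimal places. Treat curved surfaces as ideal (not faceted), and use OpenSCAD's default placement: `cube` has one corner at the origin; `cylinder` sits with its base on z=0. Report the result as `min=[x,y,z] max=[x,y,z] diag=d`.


min=[7.500,-8.600,12.600] max=[11.100,-1.100,34.000] diag=22.960

A = translate([8.6, -7.5, 12.6]) cube([1.4, 5.3, 12]) → bbox [8.6,-7.5,12.6] .. [10,-2.2,24.6]
B = cylinder(h=9.4, r=1.1) → bbox [-1.1,-1.1,0] .. [1.1,1.1,9.4]
lo = A.lo+B.lo = [8.6-1.1, -7.5-1.1, 12.6+0] = [7.500,-8.600,12.600]
hi = A.hi+B.hi = [10+1.1, -2.2+1.1, 24.6+9.4] = [11.100,-1.100,34.000]
diag = √(3.6²+7.5²+21.4²) = √527.17 = 22.960


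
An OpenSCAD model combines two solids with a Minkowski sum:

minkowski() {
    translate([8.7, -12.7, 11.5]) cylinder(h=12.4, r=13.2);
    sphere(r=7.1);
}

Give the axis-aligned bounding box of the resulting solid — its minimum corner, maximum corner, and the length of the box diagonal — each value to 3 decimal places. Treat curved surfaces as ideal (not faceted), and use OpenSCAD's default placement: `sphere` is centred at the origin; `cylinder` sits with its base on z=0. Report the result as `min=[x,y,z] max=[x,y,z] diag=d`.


min=[-11.600,-33.000,4.400] max=[29.000,7.600,31.000] diag=63.279

A = translate([8.7, -12.7, 11.5]) cylinder(h=12.4, r=13.2) → bbox [-4.5,-25.9,11.5] .. [21.9,0.5,23.9]
B = sphere(r=7.1) → bbox [-7.1,-7.1,-7.1] .. [7.1,7.1,7.1]
lo = A.lo+B.lo = [-4.5-7.1, -25.9-7.1, 11.5-7.1] = [-11.600,-33.000,4.400]
hi = A.hi+B.hi = [21.9+7.1, 0.5+7.1, 23.9+7.1] = [29.000,7.600,31.000]
diag = √(40.6²+40.6²+26.6²) = √4004.28 = 63.279


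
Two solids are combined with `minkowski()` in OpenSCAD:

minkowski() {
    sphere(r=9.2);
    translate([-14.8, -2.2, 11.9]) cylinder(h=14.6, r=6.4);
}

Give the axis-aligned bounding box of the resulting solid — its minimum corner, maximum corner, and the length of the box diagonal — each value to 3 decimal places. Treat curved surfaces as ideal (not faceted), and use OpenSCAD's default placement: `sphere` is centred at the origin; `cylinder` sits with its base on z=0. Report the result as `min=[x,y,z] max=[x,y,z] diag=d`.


min=[-30.400,-17.800,2.700] max=[0.800,13.400,35.700] diag=55.099

A = translate([-14.8, -2.2, 11.9]) cylinder(h=14.6, r=6.4) → bbox [-21.2,-8.6,11.9] .. [-8.4,4.2,26.5]
B = sphere(r=9.2) → bbox [-9.2,-9.2,-9.2] .. [9.2,9.2,9.2]
lo = A.lo+B.lo = [-21.2-9.2, -8.6-9.2, 11.9-9.2] = [-30.400,-17.800,2.700]
hi = A.hi+B.hi = [-8.4+9.2, 4.2+9.2, 26.5+9.2] = [0.800,13.400,35.700]
diag = √(31.2²+31.2²+33²) = √3035.88 = 55.099


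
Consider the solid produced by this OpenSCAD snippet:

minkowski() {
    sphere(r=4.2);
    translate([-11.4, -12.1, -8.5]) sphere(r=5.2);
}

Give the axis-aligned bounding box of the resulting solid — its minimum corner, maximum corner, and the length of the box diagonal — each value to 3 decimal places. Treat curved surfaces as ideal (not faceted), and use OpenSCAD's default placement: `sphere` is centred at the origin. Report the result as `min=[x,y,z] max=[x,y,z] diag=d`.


A = translate([-11.4, -12.1, -8.5]) sphere(r=5.2) → bbox [-16.6,-17.3,-13.7] .. [-6.2,-6.9,-3.3]
B = sphere(r=4.2) → bbox [-4.2,-4.2,-4.2] .. [4.2,4.2,4.2]
lo = A.lo+B.lo = [-16.6-4.2, -17.3-4.2, -13.7-4.2] = [-20.800,-21.500,-17.900]
hi = A.hi+B.hi = [-6.2+4.2, -6.9+4.2, -3.3+4.2] = [-2.000,-2.700,0.900]
diag = √(18.8²+18.8²+18.8²) = √1060.32 = 32.563

min=[-20.800,-21.500,-17.900] max=[-2.000,-2.700,0.900] diag=32.563


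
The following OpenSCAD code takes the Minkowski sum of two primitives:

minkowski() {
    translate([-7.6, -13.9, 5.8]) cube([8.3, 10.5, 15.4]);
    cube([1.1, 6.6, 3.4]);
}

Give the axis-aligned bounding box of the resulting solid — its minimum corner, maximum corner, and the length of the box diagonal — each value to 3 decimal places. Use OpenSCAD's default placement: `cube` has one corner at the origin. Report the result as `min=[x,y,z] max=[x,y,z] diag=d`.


min=[-7.600,-13.900,5.800] max=[1.800,3.200,24.600] diag=27.096

A = translate([-7.6, -13.9, 5.8]) cube([8.3, 10.5, 15.4]) → bbox [-7.6,-13.9,5.8] .. [0.7,-3.4,21.2]
B = cube([1.1, 6.6, 3.4]) → bbox [0,0,0] .. [1.1,6.6,3.4]
lo = A.lo+B.lo = [-7.6+0, -13.9+0, 5.8+0] = [-7.600,-13.900,5.800]
hi = A.hi+B.hi = [0.7+1.1, -3.4+6.6, 21.2+3.4] = [1.800,3.200,24.600]
diag = √(9.4²+17.1²+18.8²) = √734.21 = 27.096


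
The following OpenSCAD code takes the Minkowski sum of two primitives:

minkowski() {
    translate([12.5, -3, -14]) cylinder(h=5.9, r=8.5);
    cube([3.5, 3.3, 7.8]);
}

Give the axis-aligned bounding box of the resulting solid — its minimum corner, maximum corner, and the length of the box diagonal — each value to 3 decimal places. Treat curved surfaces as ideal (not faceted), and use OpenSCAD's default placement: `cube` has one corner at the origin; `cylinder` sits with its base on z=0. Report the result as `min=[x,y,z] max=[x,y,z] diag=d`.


A = translate([12.5, -3, -14]) cylinder(h=5.9, r=8.5) → bbox [4,-11.5,-14] .. [21,5.5,-8.1]
B = cube([3.5, 3.3, 7.8]) → bbox [0,0,0] .. [3.5,3.3,7.8]
lo = A.lo+B.lo = [4+0, -11.5+0, -14+0] = [4.000,-11.500,-14.000]
hi = A.hi+B.hi = [21+3.5, 5.5+3.3, -8.1+7.8] = [24.500,8.800,-0.300]
diag = √(20.5²+20.3²+13.7²) = √1020.03 = 31.938

min=[4.000,-11.500,-14.000] max=[24.500,8.800,-0.300] diag=31.938


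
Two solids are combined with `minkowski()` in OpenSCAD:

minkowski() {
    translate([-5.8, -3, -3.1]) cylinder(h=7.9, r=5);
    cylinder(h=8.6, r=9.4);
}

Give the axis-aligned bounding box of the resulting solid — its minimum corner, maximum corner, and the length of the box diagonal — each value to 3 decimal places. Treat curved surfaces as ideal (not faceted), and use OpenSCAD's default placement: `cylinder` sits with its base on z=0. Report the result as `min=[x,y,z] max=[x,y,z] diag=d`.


A = translate([-5.8, -3, -3.1]) cylinder(h=7.9, r=5) → bbox [-10.8,-8,-3.1] .. [-0.8,2,4.8]
B = cylinder(h=8.6, r=9.4) → bbox [-9.4,-9.4,0] .. [9.4,9.4,8.6]
lo = A.lo+B.lo = [-10.8-9.4, -8-9.4, -3.1+0] = [-20.200,-17.400,-3.100]
hi = A.hi+B.hi = [-0.8+9.4, 2+9.4, 4.8+8.6] = [8.600,11.400,13.400]
diag = √(28.8²+28.8²+16.5²) = √1931.13 = 43.945

min=[-20.200,-17.400,-3.100] max=[8.600,11.400,13.400] diag=43.945


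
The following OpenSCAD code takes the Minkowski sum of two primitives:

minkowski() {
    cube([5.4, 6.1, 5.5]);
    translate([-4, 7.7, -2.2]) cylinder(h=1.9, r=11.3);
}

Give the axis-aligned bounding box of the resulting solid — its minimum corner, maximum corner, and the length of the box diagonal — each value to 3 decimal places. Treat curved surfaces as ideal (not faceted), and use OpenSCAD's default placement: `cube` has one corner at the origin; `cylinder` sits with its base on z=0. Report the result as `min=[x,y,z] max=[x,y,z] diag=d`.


A = translate([-4, 7.7, -2.2]) cylinder(h=1.9, r=11.3) → bbox [-15.3,-3.6,-2.2] .. [7.3,19,-0.3]
B = cube([5.4, 6.1, 5.5]) → bbox [0,0,0] .. [5.4,6.1,5.5]
lo = A.lo+B.lo = [-15.3+0, -3.6+0, -2.2+0] = [-15.300,-3.600,-2.200]
hi = A.hi+B.hi = [7.3+5.4, 19+6.1, -0.3+5.5] = [12.700,25.100,5.200]
diag = √(28²+28.7²+7.4²) = √1662.45 = 40.773

min=[-15.300,-3.600,-2.200] max=[12.700,25.100,5.200] diag=40.773


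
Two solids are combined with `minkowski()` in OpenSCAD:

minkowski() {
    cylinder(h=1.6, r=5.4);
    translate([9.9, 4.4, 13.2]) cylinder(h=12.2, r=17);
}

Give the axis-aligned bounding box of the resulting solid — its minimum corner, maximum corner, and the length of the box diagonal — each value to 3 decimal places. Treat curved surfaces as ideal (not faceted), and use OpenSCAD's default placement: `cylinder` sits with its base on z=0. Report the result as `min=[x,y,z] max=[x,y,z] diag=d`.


A = translate([9.9, 4.4, 13.2]) cylinder(h=12.2, r=17) → bbox [-7.1,-12.6,13.2] .. [26.9,21.4,25.4]
B = cylinder(h=1.6, r=5.4) → bbox [-5.4,-5.4,0] .. [5.4,5.4,1.6]
lo = A.lo+B.lo = [-7.1-5.4, -12.6-5.4, 13.2+0] = [-12.500,-18.000,13.200]
hi = A.hi+B.hi = [26.9+5.4, 21.4+5.4, 25.4+1.6] = [32.300,26.800,27.000]
diag = √(44.8²+44.8²+13.8²) = √4204.52 = 64.842

min=[-12.500,-18.000,13.200] max=[32.300,26.800,27.000] diag=64.842


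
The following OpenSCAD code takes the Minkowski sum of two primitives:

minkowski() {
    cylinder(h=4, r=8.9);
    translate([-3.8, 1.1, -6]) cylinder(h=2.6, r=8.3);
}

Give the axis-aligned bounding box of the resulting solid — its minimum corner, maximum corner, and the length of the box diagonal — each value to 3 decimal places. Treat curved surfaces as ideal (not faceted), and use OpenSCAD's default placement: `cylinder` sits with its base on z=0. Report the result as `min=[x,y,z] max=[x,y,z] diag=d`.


min=[-21.000,-16.100,-6.000] max=[13.400,18.300,0.600] diag=49.095

A = translate([-3.8, 1.1, -6]) cylinder(h=2.6, r=8.3) → bbox [-12.1,-7.2,-6] .. [4.5,9.4,-3.4]
B = cylinder(h=4, r=8.9) → bbox [-8.9,-8.9,0] .. [8.9,8.9,4]
lo = A.lo+B.lo = [-12.1-8.9, -7.2-8.9, -6+0] = [-21.000,-16.100,-6.000]
hi = A.hi+B.hi = [4.5+8.9, 9.4+8.9, -3.4+4] = [13.400,18.300,0.600]
diag = √(34.4²+34.4²+6.6²) = √2410.28 = 49.095


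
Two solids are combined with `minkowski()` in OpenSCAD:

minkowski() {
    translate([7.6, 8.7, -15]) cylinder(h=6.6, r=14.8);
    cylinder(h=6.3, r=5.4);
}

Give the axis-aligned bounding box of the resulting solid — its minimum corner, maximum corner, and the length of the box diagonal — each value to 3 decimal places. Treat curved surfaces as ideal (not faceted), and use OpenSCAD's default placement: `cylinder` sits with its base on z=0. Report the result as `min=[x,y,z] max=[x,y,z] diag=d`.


A = translate([7.6, 8.7, -15]) cylinder(h=6.6, r=14.8) → bbox [-7.2,-6.1,-15] .. [22.4,23.5,-8.4]
B = cylinder(h=6.3, r=5.4) → bbox [-5.4,-5.4,0] .. [5.4,5.4,6.3]
lo = A.lo+B.lo = [-7.2-5.4, -6.1-5.4, -15+0] = [-12.600,-11.500,-15.000]
hi = A.hi+B.hi = [22.4+5.4, 23.5+5.4, -8.4+6.3] = [27.800,28.900,-2.100]
diag = √(40.4²+40.4²+12.9²) = √3430.73 = 58.572

min=[-12.600,-11.500,-15.000] max=[27.800,28.900,-2.100] diag=58.572


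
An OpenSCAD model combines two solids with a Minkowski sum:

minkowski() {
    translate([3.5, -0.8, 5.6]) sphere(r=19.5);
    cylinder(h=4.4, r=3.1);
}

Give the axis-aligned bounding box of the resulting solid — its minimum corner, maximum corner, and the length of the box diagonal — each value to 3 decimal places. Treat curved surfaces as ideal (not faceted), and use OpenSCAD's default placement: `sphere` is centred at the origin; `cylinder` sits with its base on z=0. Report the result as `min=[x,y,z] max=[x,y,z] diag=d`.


min=[-19.100,-23.400,-13.900] max=[26.100,21.800,29.500] diag=77.263

A = translate([3.5, -0.8, 5.6]) sphere(r=19.5) → bbox [-16,-20.3,-13.9] .. [23,18.7,25.1]
B = cylinder(h=4.4, r=3.1) → bbox [-3.1,-3.1,0] .. [3.1,3.1,4.4]
lo = A.lo+B.lo = [-16-3.1, -20.3-3.1, -13.9+0] = [-19.100,-23.400,-13.900]
hi = A.hi+B.hi = [23+3.1, 18.7+3.1, 25.1+4.4] = [26.100,21.800,29.500]
diag = √(45.2²+45.2²+43.4²) = √5969.64 = 77.263


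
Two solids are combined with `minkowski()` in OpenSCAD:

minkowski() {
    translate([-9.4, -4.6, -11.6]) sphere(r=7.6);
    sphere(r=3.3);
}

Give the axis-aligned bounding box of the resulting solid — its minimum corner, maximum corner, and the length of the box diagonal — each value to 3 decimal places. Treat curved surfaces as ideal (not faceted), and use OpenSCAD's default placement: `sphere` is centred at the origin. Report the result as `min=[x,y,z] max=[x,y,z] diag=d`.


A = translate([-9.4, -4.6, -11.6]) sphere(r=7.6) → bbox [-17,-12.2,-19.2] .. [-1.8,3,-4]
B = sphere(r=3.3) → bbox [-3.3,-3.3,-3.3] .. [3.3,3.3,3.3]
lo = A.lo+B.lo = [-17-3.3, -12.2-3.3, -19.2-3.3] = [-20.300,-15.500,-22.500]
hi = A.hi+B.hi = [-1.8+3.3, 3+3.3, -4+3.3] = [1.500,6.300,-0.700]
diag = √(21.8²+21.8²+21.8²) = √1425.72 = 37.759

min=[-20.300,-15.500,-22.500] max=[1.500,6.300,-0.700] diag=37.759


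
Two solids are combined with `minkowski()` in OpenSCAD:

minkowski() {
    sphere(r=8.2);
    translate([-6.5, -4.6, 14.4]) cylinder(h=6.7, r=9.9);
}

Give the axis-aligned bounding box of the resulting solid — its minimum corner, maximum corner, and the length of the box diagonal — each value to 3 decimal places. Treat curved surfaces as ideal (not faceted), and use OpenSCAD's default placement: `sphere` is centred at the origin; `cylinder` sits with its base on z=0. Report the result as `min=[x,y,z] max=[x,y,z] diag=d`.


min=[-24.600,-22.700,6.200] max=[11.600,13.500,29.300] diag=56.165

A = translate([-6.5, -4.6, 14.4]) cylinder(h=6.7, r=9.9) → bbox [-16.4,-14.5,14.4] .. [3.4,5.3,21.1]
B = sphere(r=8.2) → bbox [-8.2,-8.2,-8.2] .. [8.2,8.2,8.2]
lo = A.lo+B.lo = [-16.4-8.2, -14.5-8.2, 14.4-8.2] = [-24.600,-22.700,6.200]
hi = A.hi+B.hi = [3.4+8.2, 5.3+8.2, 21.1+8.2] = [11.600,13.500,29.300]
diag = √(36.2²+36.2²+23.1²) = √3154.49 = 56.165


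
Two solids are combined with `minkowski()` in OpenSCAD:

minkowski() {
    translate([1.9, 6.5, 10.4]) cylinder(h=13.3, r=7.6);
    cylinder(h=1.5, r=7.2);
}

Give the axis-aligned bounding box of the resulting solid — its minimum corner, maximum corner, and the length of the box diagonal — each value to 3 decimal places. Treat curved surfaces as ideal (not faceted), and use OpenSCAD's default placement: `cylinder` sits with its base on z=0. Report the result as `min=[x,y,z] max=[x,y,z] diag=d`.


min=[-12.900,-8.300,10.400] max=[16.700,21.300,25.200] diag=44.400

A = translate([1.9, 6.5, 10.4]) cylinder(h=13.3, r=7.6) → bbox [-5.7,-1.1,10.4] .. [9.5,14.1,23.7]
B = cylinder(h=1.5, r=7.2) → bbox [-7.2,-7.2,0] .. [7.2,7.2,1.5]
lo = A.lo+B.lo = [-5.7-7.2, -1.1-7.2, 10.4+0] = [-12.900,-8.300,10.400]
hi = A.hi+B.hi = [9.5+7.2, 14.1+7.2, 23.7+1.5] = [16.700,21.300,25.200]
diag = √(29.6²+29.6²+14.8²) = √1971.36 = 44.400


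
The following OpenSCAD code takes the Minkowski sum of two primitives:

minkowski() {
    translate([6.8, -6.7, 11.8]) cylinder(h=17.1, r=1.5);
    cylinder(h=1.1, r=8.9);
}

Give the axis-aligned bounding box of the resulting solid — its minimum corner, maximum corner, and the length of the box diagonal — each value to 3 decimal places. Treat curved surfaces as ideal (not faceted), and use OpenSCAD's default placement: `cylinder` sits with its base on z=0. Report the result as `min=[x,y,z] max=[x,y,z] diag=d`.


A = translate([6.8, -6.7, 11.8]) cylinder(h=17.1, r=1.5) → bbox [5.3,-8.2,11.8] .. [8.3,-5.2,28.9]
B = cylinder(h=1.1, r=8.9) → bbox [-8.9,-8.9,0] .. [8.9,8.9,1.1]
lo = A.lo+B.lo = [5.3-8.9, -8.2-8.9, 11.8+0] = [-3.600,-17.100,11.800]
hi = A.hi+B.hi = [8.3+8.9, -5.2+8.9, 28.9+1.1] = [17.200,3.700,30.000]
diag = √(20.8²+20.8²+18.2²) = √1196.52 = 34.591

min=[-3.600,-17.100,11.800] max=[17.200,3.700,30.000] diag=34.591


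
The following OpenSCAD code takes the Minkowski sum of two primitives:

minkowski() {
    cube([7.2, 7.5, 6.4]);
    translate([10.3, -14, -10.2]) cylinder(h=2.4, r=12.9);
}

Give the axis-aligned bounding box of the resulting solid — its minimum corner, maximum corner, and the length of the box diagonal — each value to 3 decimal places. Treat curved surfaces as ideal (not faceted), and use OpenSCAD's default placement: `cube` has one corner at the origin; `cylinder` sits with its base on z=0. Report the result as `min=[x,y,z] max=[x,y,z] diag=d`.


min=[-2.600,-26.900,-10.200] max=[30.400,6.400,-1.400] diag=47.700

A = translate([10.3, -14, -10.2]) cylinder(h=2.4, r=12.9) → bbox [-2.6,-26.9,-10.2] .. [23.2,-1.1,-7.8]
B = cube([7.2, 7.5, 6.4]) → bbox [0,0,0] .. [7.2,7.5,6.4]
lo = A.lo+B.lo = [-2.6+0, -26.9+0, -10.2+0] = [-2.600,-26.900,-10.200]
hi = A.hi+B.hi = [23.2+7.2, -1.1+7.5, -7.8+6.4] = [30.400,6.400,-1.400]
diag = √(33²+33.3²+8.8²) = √2275.33 = 47.700


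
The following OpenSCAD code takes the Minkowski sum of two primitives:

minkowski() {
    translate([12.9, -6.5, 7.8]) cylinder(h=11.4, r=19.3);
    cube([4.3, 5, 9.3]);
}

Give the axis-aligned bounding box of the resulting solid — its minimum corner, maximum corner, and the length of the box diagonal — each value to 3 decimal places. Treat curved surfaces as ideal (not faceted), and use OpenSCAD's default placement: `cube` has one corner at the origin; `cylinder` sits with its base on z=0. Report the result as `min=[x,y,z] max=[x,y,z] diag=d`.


min=[-6.400,-25.800,7.800] max=[36.500,17.800,28.500] diag=64.574

A = translate([12.9, -6.5, 7.8]) cylinder(h=11.4, r=19.3) → bbox [-6.4,-25.8,7.8] .. [32.2,12.8,19.2]
B = cube([4.3, 5, 9.3]) → bbox [0,0,0] .. [4.3,5,9.3]
lo = A.lo+B.lo = [-6.4+0, -25.8+0, 7.8+0] = [-6.400,-25.800,7.800]
hi = A.hi+B.hi = [32.2+4.3, 12.8+5, 19.2+9.3] = [36.500,17.800,28.500]
diag = √(42.9²+43.6²+20.7²) = √4169.86 = 64.574


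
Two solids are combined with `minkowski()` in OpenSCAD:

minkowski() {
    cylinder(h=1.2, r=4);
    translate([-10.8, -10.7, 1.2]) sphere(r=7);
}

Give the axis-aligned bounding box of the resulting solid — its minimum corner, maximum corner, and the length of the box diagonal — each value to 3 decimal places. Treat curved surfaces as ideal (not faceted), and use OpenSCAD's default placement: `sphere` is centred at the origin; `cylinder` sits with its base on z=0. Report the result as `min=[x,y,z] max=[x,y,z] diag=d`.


min=[-21.800,-21.700,-5.800] max=[0.200,0.300,9.400] diag=34.627

A = translate([-10.8, -10.7, 1.2]) sphere(r=7) → bbox [-17.8,-17.7,-5.8] .. [-3.8,-3.7,8.2]
B = cylinder(h=1.2, r=4) → bbox [-4,-4,0] .. [4,4,1.2]
lo = A.lo+B.lo = [-17.8-4, -17.7-4, -5.8+0] = [-21.800,-21.700,-5.800]
hi = A.hi+B.hi = [-3.8+4, -3.7+4, 8.2+1.2] = [0.200,0.300,9.400]
diag = √(22²+22²+15.2²) = √1199.04 = 34.627


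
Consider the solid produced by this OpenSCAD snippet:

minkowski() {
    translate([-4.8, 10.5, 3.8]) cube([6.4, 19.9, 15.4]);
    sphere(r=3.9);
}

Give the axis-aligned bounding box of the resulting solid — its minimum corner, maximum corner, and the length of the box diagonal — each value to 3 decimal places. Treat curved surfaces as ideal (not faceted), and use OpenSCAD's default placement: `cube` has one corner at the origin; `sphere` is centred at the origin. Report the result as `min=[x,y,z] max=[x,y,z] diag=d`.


A = translate([-4.8, 10.5, 3.8]) cube([6.4, 19.9, 15.4]) → bbox [-4.8,10.5,3.8] .. [1.6,30.4,19.2]
B = sphere(r=3.9) → bbox [-3.9,-3.9,-3.9] .. [3.9,3.9,3.9]
lo = A.lo+B.lo = [-4.8-3.9, 10.5-3.9, 3.8-3.9] = [-8.700,6.600,-0.100]
hi = A.hi+B.hi = [1.6+3.9, 30.4+3.9, 19.2+3.9] = [5.500,34.300,23.100]
diag = √(14.2²+27.7²+23.2²) = √1507.17 = 38.822

min=[-8.700,6.600,-0.100] max=[5.500,34.300,23.100] diag=38.822


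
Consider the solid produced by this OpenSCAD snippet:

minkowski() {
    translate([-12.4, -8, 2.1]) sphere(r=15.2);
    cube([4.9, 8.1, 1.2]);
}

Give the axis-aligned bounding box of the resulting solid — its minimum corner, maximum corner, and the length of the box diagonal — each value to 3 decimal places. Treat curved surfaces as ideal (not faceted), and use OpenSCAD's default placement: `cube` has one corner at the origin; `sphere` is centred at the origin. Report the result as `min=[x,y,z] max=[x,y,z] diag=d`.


min=[-27.600,-23.200,-13.100] max=[7.700,15.300,18.500] diag=61.048

A = translate([-12.4, -8, 2.1]) sphere(r=15.2) → bbox [-27.6,-23.2,-13.1] .. [2.8,7.2,17.3]
B = cube([4.9, 8.1, 1.2]) → bbox [0,0,0] .. [4.9,8.1,1.2]
lo = A.lo+B.lo = [-27.6+0, -23.2+0, -13.1+0] = [-27.600,-23.200,-13.100]
hi = A.hi+B.hi = [2.8+4.9, 7.2+8.1, 17.3+1.2] = [7.700,15.300,18.500]
diag = √(35.3²+38.5²+31.6²) = √3726.9 = 61.048


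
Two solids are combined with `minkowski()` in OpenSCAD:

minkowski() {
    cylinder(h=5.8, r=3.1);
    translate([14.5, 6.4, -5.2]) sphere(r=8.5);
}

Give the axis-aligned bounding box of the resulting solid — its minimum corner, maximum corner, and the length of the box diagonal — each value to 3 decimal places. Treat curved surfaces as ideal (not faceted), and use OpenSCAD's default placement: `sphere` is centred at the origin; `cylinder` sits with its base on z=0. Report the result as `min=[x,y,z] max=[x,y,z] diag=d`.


A = translate([14.5, 6.4, -5.2]) sphere(r=8.5) → bbox [6,-2.1,-13.7] .. [23,14.9,3.3]
B = cylinder(h=5.8, r=3.1) → bbox [-3.1,-3.1,0] .. [3.1,3.1,5.8]
lo = A.lo+B.lo = [6-3.1, -2.1-3.1, -13.7+0] = [2.900,-5.200,-13.700]
hi = A.hi+B.hi = [23+3.1, 14.9+3.1, 3.3+5.8] = [26.100,18.000,9.100]
diag = √(23.2²+23.2²+22.8²) = √1596.32 = 39.954

min=[2.900,-5.200,-13.700] max=[26.100,18.000,9.100] diag=39.954


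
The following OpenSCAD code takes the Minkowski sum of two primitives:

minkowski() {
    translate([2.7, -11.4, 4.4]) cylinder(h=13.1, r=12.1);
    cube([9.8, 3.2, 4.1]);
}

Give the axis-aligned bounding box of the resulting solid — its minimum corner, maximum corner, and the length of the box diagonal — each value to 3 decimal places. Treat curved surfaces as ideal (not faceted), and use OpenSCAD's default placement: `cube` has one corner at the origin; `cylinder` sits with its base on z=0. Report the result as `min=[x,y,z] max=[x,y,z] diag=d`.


min=[-9.400,-23.500,4.400] max=[24.600,3.900,21.600] diag=46.932

A = translate([2.7, -11.4, 4.4]) cylinder(h=13.1, r=12.1) → bbox [-9.4,-23.5,4.4] .. [14.8,0.7,17.5]
B = cube([9.8, 3.2, 4.1]) → bbox [0,0,0] .. [9.8,3.2,4.1]
lo = A.lo+B.lo = [-9.4+0, -23.5+0, 4.4+0] = [-9.400,-23.500,4.400]
hi = A.hi+B.hi = [14.8+9.8, 0.7+3.2, 17.5+4.1] = [24.600,3.900,21.600]
diag = √(34²+27.4²+17.2²) = √2202.6 = 46.932


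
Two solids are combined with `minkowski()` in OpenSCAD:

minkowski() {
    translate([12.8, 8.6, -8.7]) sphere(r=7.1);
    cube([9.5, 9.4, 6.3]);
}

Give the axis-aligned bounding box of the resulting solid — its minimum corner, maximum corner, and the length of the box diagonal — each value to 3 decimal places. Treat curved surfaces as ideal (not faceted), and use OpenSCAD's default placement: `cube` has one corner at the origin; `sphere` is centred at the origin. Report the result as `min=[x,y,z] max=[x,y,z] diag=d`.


min=[5.700,1.500,-15.800] max=[29.400,25.100,4.700] diag=39.229

A = translate([12.8, 8.6, -8.7]) sphere(r=7.1) → bbox [5.7,1.5,-15.8] .. [19.9,15.7,-1.6]
B = cube([9.5, 9.4, 6.3]) → bbox [0,0,0] .. [9.5,9.4,6.3]
lo = A.lo+B.lo = [5.7+0, 1.5+0, -15.8+0] = [5.700,1.500,-15.800]
hi = A.hi+B.hi = [19.9+9.5, 15.7+9.4, -1.6+6.3] = [29.400,25.100,4.700]
diag = √(23.7²+23.6²+20.5²) = √1538.9 = 39.229


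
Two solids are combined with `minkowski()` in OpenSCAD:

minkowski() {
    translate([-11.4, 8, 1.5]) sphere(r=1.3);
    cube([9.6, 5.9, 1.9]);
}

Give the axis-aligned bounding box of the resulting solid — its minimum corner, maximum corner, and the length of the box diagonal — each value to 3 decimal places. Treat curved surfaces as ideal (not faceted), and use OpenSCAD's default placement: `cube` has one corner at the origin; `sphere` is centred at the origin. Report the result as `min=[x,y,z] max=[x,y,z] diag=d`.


min=[-12.700,6.700,0.200] max=[-0.500,15.200,4.700] diag=15.535

A = translate([-11.4, 8, 1.5]) sphere(r=1.3) → bbox [-12.7,6.7,0.2] .. [-10.1,9.3,2.8]
B = cube([9.6, 5.9, 1.9]) → bbox [0,0,0] .. [9.6,5.9,1.9]
lo = A.lo+B.lo = [-12.7+0, 6.7+0, 0.2+0] = [-12.700,6.700,0.200]
hi = A.hi+B.hi = [-10.1+9.6, 9.3+5.9, 2.8+1.9] = [-0.500,15.200,4.700]
diag = √(12.2²+8.5²+4.5²) = √241.34 = 15.535


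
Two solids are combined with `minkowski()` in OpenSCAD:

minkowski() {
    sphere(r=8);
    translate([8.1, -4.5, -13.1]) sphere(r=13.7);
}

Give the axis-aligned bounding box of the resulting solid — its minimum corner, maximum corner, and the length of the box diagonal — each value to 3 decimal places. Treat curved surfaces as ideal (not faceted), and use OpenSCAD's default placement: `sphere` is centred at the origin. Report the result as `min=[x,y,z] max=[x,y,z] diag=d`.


A = translate([8.1, -4.5, -13.1]) sphere(r=13.7) → bbox [-5.6,-18.2,-26.8] .. [21.8,9.2,0.6]
B = sphere(r=8) → bbox [-8,-8,-8] .. [8,8,8]
lo = A.lo+B.lo = [-5.6-8, -18.2-8, -26.8-8] = [-13.600,-26.200,-34.800]
hi = A.hi+B.hi = [21.8+8, 9.2+8, 0.6+8] = [29.800,17.200,8.600]
diag = √(43.4²+43.4²+43.4²) = √5650.68 = 75.171

min=[-13.600,-26.200,-34.800] max=[29.800,17.200,8.600] diag=75.171


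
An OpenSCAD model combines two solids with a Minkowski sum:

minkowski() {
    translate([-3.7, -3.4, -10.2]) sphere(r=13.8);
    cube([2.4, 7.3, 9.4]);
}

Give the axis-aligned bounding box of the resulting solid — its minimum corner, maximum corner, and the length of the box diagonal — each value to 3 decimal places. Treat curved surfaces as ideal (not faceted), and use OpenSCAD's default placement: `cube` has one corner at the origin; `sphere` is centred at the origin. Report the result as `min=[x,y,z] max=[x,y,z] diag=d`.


min=[-17.500,-17.200,-24.000] max=[12.500,17.700,13.000] diag=59.051

A = translate([-3.7, -3.4, -10.2]) sphere(r=13.8) → bbox [-17.5,-17.2,-24] .. [10.1,10.4,3.6]
B = cube([2.4, 7.3, 9.4]) → bbox [0,0,0] .. [2.4,7.3,9.4]
lo = A.lo+B.lo = [-17.5+0, -17.2+0, -24+0] = [-17.500,-17.200,-24.000]
hi = A.hi+B.hi = [10.1+2.4, 10.4+7.3, 3.6+9.4] = [12.500,17.700,13.000]
diag = √(30²+34.9²+37²) = √3487.01 = 59.051


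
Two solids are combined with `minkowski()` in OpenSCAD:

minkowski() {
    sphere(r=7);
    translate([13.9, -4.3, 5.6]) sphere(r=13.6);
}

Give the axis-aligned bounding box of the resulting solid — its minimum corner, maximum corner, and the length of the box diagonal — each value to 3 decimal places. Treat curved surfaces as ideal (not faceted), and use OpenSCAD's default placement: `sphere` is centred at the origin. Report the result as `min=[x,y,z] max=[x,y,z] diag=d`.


min=[-6.700,-24.900,-15.000] max=[34.500,16.300,26.200] diag=71.360

A = translate([13.9, -4.3, 5.6]) sphere(r=13.6) → bbox [0.3,-17.9,-8] .. [27.5,9.3,19.2]
B = sphere(r=7) → bbox [-7,-7,-7] .. [7,7,7]
lo = A.lo+B.lo = [0.3-7, -17.9-7, -8-7] = [-6.700,-24.900,-15.000]
hi = A.hi+B.hi = [27.5+7, 9.3+7, 19.2+7] = [34.500,16.300,26.200]
diag = √(41.2²+41.2²+41.2²) = √5092.32 = 71.360
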